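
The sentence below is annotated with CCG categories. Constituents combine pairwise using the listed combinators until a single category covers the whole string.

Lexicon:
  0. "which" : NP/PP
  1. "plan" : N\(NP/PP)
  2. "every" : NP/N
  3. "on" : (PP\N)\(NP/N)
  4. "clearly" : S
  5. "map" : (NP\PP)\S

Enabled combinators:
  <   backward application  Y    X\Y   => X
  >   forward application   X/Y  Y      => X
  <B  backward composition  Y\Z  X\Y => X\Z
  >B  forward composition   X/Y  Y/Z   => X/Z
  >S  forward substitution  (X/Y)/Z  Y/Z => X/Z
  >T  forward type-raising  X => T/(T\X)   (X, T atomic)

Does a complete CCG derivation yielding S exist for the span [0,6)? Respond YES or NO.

NO

NP/PP N\(NP/PP) NP/N (PP\N)\(NP/N) S (NP\PP)\S
CKY chart[0,6] = {N/(N\NP), NP, NP/(NP\NP), PP/(PP\NP), S/(S\NP)}; S ∉ chart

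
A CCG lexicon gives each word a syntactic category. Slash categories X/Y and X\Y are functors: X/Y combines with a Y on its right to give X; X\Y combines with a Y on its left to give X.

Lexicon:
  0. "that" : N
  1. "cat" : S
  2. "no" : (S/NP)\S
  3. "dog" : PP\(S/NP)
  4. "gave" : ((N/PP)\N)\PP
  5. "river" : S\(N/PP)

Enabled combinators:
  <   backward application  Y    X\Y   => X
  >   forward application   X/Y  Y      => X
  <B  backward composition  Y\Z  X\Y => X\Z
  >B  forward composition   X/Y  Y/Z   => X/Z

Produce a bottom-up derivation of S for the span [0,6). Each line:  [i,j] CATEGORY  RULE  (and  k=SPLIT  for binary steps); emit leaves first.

[0,6] S   <
  [0,1] "that" : N
  [1,6] S\N   <B
    [1,5] (N/PP)\N   <
      [1,4] PP   <
        [1,2] "cat" : S
        [2,4] PP\S   <B
          [2,3] "no" : (S/NP)\S
          [3,4] "dog" : PP\(S/NP)
      [4,5] "gave" : ((N/PP)\N)\PP
    [5,6] "river" : S\(N/PP)

[0,1] N  lex  "that"
[1,2] S  lex  "cat"
[2,3] (S/NP)\S  lex  "no"
[3,4] PP\(S/NP)  lex  "dog"
[2,4] PP\S  <B  k=3
[1,4] PP  <  k=2
[4,5] ((N/PP)\N)\PP  lex  "gave"
[1,5] (N/PP)\N  <  k=4
[5,6] S\(N/PP)  lex  "river"
[1,6] S\N  <B  k=5
[0,6] S  <  k=1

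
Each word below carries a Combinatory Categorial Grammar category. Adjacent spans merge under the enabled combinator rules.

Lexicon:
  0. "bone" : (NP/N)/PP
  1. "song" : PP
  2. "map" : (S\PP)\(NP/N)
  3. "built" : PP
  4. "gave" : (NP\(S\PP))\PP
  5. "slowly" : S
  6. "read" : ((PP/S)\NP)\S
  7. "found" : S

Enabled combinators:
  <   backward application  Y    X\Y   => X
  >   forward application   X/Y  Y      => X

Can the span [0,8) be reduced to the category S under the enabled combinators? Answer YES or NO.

(NP/N)/PP PP (S\PP)\(NP/N) PP (NP\(S\PP))\PP S ((PP/S)\NP)\S S
CKY chart[0,8] = {PP}; S ∉ chart

NO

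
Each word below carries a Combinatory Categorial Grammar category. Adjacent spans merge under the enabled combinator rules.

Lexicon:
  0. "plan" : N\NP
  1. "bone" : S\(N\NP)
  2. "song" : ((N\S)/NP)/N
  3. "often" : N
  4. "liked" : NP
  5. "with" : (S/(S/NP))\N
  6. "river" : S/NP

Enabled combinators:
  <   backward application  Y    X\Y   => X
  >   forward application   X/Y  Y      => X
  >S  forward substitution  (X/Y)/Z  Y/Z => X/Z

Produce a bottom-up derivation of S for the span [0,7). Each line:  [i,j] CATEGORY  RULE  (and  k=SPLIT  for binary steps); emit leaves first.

[0,7] S   >
  [0,6] S/(S/NP)   <
    [0,5] N   <
      [0,2] S   <
        [0,1] "plan" : N\NP
        [1,2] "bone" : S\(N\NP)
      [2,5] N\S   >
        [2,4] (N\S)/NP   >
          [2,3] "song" : ((N\S)/NP)/N
          [3,4] "often" : N
        [4,5] "liked" : NP
    [5,6] "with" : (S/(S/NP))\N
  [6,7] "river" : S/NP

[0,1] N\NP  lex  "plan"
[1,2] S\(N\NP)  lex  "bone"
[0,2] S  <  k=1
[2,3] ((N\S)/NP)/N  lex  "song"
[3,4] N  lex  "often"
[2,4] (N\S)/NP  >  k=3
[4,5] NP  lex  "liked"
[2,5] N\S  >  k=4
[0,5] N  <  k=2
[5,6] (S/(S/NP))\N  lex  "with"
[0,6] S/(S/NP)  <  k=5
[6,7] S/NP  lex  "river"
[0,7] S  >  k=6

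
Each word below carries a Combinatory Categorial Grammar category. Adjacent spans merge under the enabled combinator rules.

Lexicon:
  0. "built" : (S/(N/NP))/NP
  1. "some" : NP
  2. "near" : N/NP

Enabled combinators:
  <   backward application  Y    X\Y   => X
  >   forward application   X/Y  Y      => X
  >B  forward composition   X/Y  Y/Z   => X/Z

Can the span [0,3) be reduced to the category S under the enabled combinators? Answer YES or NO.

[0,3] S   >
  [0,2] S/(N/NP)   >
    [0,1] "built" : (S/(N/NP))/NP
    [1,2] "some" : NP
  [2,3] "near" : N/NP

YES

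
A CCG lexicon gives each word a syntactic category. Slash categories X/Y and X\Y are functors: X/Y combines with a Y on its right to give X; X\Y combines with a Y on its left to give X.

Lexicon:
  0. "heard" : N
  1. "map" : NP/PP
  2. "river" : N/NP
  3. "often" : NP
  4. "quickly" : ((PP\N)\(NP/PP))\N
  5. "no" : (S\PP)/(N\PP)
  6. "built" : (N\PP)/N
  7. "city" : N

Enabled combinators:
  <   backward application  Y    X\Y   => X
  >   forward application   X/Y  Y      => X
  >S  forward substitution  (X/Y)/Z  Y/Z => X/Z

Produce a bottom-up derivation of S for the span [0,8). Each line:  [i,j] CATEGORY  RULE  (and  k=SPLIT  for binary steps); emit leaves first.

[0,8] S   <
  [0,5] PP   <
    [0,1] "heard" : N
    [1,5] PP\N   <
      [1,2] "map" : NP/PP
      [2,5] (PP\N)\(NP/PP)   <
        [2,4] N   >
          [2,3] "river" : N/NP
          [3,4] "often" : NP
        [4,5] "quickly" : ((PP\N)\(NP/PP))\N
  [5,8] S\PP   >
    [5,6] "no" : (S\PP)/(N\PP)
    [6,8] N\PP   >
      [6,7] "built" : (N\PP)/N
      [7,8] "city" : N

[0,1] N  lex  "heard"
[1,2] NP/PP  lex  "map"
[2,3] N/NP  lex  "river"
[3,4] NP  lex  "often"
[2,4] N  >  k=3
[4,5] ((PP\N)\(NP/PP))\N  lex  "quickly"
[2,5] (PP\N)\(NP/PP)  <  k=4
[1,5] PP\N  <  k=2
[0,5] PP  <  k=1
[5,6] (S\PP)/(N\PP)  lex  "no"
[6,7] (N\PP)/N  lex  "built"
[7,8] N  lex  "city"
[6,8] N\PP  >  k=7
[5,8] S\PP  >  k=6
[0,8] S  <  k=5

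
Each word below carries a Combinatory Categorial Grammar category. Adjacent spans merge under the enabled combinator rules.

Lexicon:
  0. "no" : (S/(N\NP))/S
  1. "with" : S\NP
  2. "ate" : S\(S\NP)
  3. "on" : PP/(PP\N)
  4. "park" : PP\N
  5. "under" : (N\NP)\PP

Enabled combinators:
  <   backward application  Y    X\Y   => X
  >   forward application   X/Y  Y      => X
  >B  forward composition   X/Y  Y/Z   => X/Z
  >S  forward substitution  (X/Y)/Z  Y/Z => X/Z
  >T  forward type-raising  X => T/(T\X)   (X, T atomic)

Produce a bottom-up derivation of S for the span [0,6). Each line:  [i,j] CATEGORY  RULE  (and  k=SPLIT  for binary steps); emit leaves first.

[0,6] S   >
  [0,3] S/(N\NP)   >
    [0,1] "no" : (S/(N\NP))/S
    [1,3] S   <
      [1,2] "with" : S\NP
      [2,3] "ate" : S\(S\NP)
  [3,6] N\NP   <
    [3,5] PP   >
      [3,4] "on" : PP/(PP\N)
      [4,5] "park" : PP\N
    [5,6] "under" : (N\NP)\PP

[0,1] (S/(N\NP))/S  lex  "no"
[1,2] S\NP  lex  "with"
[2,3] S\(S\NP)  lex  "ate"
[1,3] S  <  k=2
[0,3] S/(N\NP)  >  k=1
[3,4] PP/(PP\N)  lex  "on"
[4,5] PP\N  lex  "park"
[3,5] PP  >  k=4
[5,6] (N\NP)\PP  lex  "under"
[3,6] N\NP  <  k=5
[0,6] S  >  k=3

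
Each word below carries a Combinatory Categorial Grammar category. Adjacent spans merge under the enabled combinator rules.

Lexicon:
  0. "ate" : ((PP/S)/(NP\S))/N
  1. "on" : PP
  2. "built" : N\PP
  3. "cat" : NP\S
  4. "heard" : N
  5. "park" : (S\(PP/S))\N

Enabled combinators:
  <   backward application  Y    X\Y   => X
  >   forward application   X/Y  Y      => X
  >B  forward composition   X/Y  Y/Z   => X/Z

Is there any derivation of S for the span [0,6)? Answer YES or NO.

[0,6] S   <
  [0,4] PP/S   >
    [0,3] (PP/S)/(NP\S)   >
      [0,1] "ate" : ((PP/S)/(NP\S))/N
      [1,3] N   <
        [1,2] "on" : PP
        [2,3] "built" : N\PP
    [3,4] "cat" : NP\S
  [4,6] S\(PP/S)   <
    [4,5] "heard" : N
    [5,6] "park" : (S\(PP/S))\N

YES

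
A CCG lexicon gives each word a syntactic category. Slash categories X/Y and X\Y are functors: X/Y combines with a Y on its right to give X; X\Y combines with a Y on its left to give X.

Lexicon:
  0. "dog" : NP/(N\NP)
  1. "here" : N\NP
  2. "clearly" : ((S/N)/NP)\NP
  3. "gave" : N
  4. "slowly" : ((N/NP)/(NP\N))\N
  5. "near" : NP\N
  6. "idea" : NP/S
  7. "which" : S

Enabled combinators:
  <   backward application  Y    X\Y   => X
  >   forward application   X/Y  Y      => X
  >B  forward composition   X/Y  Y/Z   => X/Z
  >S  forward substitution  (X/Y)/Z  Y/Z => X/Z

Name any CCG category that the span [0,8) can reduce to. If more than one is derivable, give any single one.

[0,8] S   >
  [0,6] S/NP   >S
    [0,3] (S/N)/NP   <
      [0,2] NP   >
        [0,1] "dog" : NP/(N\NP)
        [1,2] "here" : N\NP
      [2,3] "clearly" : ((S/N)/NP)\NP
    [3,6] N/NP   >
      [3,5] (N/NP)/(NP\N)   <
        [3,4] "gave" : N
        [4,5] "slowly" : ((N/NP)/(NP\N))\N
      [5,6] "near" : NP\N
  [6,8] NP   >
    [6,7] "idea" : NP/S
    [7,8] "which" : S

S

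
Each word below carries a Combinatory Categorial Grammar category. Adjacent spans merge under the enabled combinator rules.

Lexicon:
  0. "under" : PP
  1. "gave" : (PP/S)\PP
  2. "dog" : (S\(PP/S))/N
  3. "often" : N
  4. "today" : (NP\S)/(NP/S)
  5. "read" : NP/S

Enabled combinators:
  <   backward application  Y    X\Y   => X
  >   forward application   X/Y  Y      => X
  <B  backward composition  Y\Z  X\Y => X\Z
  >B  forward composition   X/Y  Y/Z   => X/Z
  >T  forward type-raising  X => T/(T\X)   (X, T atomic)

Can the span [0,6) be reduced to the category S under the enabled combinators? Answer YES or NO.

NO

PP (PP/S)\PP (S\(PP/S))/N N (NP\S)/(NP/S) NP/S
CKY chart[0,6] = {N/(N\NP), NP, NP/(NP\NP), PP/(PP\NP), S/(S\NP)}; S ∉ chart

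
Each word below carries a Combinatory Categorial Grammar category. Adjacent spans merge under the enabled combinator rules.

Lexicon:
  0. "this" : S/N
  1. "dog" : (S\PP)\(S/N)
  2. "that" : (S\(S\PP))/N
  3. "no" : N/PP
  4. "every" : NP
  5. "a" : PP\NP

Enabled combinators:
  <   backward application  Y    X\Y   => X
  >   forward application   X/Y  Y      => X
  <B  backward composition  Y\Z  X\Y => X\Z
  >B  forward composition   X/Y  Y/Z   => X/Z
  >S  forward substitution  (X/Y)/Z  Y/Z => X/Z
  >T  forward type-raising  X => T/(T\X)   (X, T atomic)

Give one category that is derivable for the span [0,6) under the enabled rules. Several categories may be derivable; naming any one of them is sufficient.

[0,6] S   <
  [0,2] S\PP   <
    [0,1] "this" : S/N
    [1,2] "dog" : (S\PP)\(S/N)
  [2,6] S\(S\PP)   >
    [2,3] "that" : (S\(S\PP))/N
    [3,6] N   >
      [3,4] "no" : N/PP
      [4,6] PP   >
        [4,5] PP/(PP\NP)   >T
          [4,5] "every" : NP
        [5,6] "a" : PP\NP

S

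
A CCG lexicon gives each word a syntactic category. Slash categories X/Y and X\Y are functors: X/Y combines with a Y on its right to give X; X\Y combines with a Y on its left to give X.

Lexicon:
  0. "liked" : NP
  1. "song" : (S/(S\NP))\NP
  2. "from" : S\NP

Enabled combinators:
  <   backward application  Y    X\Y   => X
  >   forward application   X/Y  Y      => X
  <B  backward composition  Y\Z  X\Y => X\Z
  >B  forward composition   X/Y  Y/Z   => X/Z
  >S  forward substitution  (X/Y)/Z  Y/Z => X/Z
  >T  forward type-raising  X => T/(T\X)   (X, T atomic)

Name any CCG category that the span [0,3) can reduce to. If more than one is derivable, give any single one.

[0,3] S   >
  [0,2] S/(S\NP)   <
    [0,1] "liked" : NP
    [1,2] "song" : (S/(S\NP))\NP
  [2,3] "from" : S\NP

S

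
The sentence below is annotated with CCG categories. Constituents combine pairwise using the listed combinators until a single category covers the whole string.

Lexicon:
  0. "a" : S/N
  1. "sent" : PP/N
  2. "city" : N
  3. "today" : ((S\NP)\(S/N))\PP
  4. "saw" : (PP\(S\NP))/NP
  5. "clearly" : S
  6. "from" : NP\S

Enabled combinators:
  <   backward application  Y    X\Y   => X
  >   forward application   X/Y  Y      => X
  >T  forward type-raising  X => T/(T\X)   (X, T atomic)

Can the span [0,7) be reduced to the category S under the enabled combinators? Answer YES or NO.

S/N PP/N N ((S\NP)\(S/N))\PP (PP\(S\NP))/NP S NP\S
CKY chart[0,7] = {N/(N\PP), NP/(NP\PP), PP, PP/(PP\PP), S/(S\PP)}; S ∉ chart

NO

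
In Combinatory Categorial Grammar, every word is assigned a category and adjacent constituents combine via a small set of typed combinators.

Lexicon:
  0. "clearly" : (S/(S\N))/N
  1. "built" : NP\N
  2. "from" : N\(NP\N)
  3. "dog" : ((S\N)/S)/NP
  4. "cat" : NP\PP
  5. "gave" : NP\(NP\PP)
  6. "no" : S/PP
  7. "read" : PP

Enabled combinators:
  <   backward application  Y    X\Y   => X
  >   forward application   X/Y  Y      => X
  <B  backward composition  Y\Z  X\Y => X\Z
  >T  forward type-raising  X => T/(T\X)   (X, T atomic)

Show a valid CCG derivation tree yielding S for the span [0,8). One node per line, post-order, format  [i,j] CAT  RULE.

[0,1] (S/(S\N))/N  lex  "clearly"
[1,2] NP\N  lex  "built"
[2,3] N\(NP\N)  lex  "from"
[1,3] N  <  k=2
[0,3] S/(S\N)  >  k=1
[3,4] ((S\N)/S)/NP  lex  "dog"
[4,5] NP\PP  lex  "cat"
[5,6] NP\(NP\PP)  lex  "gave"
[4,6] NP  <  k=5
[3,6] (S\N)/S  >  k=4
[6,7] S/PP  lex  "no"
[7,8] PP  lex  "read"
[6,8] S  >  k=7
[3,8] S\N  >  k=6
[0,8] S  >  k=3

[0,8] S   >
  [0,3] S/(S\N)   >
    [0,1] "clearly" : (S/(S\N))/N
    [1,3] N   <
      [1,2] "built" : NP\N
      [2,3] "from" : N\(NP\N)
  [3,8] S\N   >
    [3,6] (S\N)/S   >
      [3,4] "dog" : ((S\N)/S)/NP
      [4,6] NP   <
        [4,5] "cat" : NP\PP
        [5,6] "gave" : NP\(NP\PP)
    [6,8] S   >
      [6,7] "no" : S/PP
      [7,8] "read" : PP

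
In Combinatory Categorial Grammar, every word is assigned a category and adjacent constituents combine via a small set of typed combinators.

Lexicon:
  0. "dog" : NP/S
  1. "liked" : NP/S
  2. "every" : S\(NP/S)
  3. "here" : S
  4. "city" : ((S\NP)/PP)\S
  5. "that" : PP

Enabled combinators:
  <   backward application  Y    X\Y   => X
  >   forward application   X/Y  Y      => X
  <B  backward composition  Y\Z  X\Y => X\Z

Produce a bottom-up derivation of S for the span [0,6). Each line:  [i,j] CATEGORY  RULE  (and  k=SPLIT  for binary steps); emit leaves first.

[0,6] S   <
  [0,3] NP   >
    [0,1] "dog" : NP/S
    [1,3] S   <
      [1,2] "liked" : NP/S
      [2,3] "every" : S\(NP/S)
  [3,6] S\NP   >
    [3,5] (S\NP)/PP   <
      [3,4] "here" : S
      [4,5] "city" : ((S\NP)/PP)\S
    [5,6] "that" : PP

[0,1] NP/S  lex  "dog"
[1,2] NP/S  lex  "liked"
[2,3] S\(NP/S)  lex  "every"
[1,3] S  <  k=2
[0,3] NP  >  k=1
[3,4] S  lex  "here"
[4,5] ((S\NP)/PP)\S  lex  "city"
[3,5] (S\NP)/PP  <  k=4
[5,6] PP  lex  "that"
[3,6] S\NP  >  k=5
[0,6] S  <  k=3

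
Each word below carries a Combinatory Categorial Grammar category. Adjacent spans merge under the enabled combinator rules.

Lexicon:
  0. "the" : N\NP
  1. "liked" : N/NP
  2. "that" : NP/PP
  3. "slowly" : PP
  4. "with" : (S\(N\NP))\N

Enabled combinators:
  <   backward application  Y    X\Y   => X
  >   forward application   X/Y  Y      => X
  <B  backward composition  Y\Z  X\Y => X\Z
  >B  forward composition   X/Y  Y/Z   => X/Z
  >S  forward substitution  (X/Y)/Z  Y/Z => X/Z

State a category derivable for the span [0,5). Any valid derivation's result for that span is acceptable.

S

[0,5] S   <
  [0,1] "the" : N\NP
  [1,5] S\(N\NP)   <
    [1,4] N   >
      [1,2] "liked" : N/NP
      [2,4] NP   >
        [2,3] "that" : NP/PP
        [3,4] "slowly" : PP
    [4,5] "with" : (S\(N\NP))\N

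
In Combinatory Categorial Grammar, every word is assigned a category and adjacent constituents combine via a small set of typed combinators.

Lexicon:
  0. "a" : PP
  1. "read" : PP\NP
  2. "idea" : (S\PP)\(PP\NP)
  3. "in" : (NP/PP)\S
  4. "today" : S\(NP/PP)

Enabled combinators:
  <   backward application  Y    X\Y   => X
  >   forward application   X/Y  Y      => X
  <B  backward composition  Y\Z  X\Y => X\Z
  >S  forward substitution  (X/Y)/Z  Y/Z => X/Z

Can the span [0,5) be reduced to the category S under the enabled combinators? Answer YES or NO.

[0,5] S   <
  [0,1] "a" : PP
  [1,5] S\PP   <B
    [1,3] S\PP   <
      [1,2] "read" : PP\NP
      [2,3] "idea" : (S\PP)\(PP\NP)
    [3,5] S\S   <B
      [3,4] "in" : (NP/PP)\S
      [4,5] "today" : S\(NP/PP)

YES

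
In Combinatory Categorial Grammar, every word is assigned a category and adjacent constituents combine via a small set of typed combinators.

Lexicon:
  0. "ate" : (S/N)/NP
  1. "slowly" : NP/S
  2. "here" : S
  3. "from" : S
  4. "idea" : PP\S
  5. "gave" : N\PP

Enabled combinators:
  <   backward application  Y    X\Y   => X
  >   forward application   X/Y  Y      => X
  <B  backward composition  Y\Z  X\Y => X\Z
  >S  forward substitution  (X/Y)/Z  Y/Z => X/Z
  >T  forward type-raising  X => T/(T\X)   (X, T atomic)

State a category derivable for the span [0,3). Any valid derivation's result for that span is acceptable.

[0,6] S   >
  [0,3] S/N   >
    [0,1] "ate" : (S/N)/NP
    [1,3] NP   >
      [1,2] "slowly" : NP/S
      [2,3] "here" : S
  [3,6] N   <
    [3,4] "from" : S
    [4,6] N\S   <B
      [4,5] "idea" : PP\S
      [5,6] "gave" : N\PP

S/N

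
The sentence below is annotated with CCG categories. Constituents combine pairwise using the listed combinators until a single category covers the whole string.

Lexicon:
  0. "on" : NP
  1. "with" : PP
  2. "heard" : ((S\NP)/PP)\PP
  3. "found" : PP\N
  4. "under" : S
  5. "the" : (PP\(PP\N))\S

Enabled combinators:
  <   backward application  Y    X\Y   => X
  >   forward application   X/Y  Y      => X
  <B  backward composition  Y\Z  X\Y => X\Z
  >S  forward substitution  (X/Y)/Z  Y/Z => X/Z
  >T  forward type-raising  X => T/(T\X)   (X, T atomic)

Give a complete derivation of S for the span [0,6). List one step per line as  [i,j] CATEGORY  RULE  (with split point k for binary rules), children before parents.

[0,1] NP  lex  "on"
[0,1] S/(S\NP)  >T
[1,2] PP  lex  "with"
[2,3] ((S\NP)/PP)\PP  lex  "heard"
[1,3] (S\NP)/PP  <  k=2
[3,4] PP\N  lex  "found"
[4,5] S  lex  "under"
[5,6] (PP\(PP\N))\S  lex  "the"
[4,6] PP\(PP\N)  <  k=5
[3,6] PP  <  k=4
[1,6] S\NP  >  k=3
[0,6] S  >  k=1

[0,6] S   >
  [0,1] S/(S\NP)   >T
    [0,1] "on" : NP
  [1,6] S\NP   >
    [1,3] (S\NP)/PP   <
      [1,2] "with" : PP
      [2,3] "heard" : ((S\NP)/PP)\PP
    [3,6] PP   <
      [3,4] "found" : PP\N
      [4,6] PP\(PP\N)   <
        [4,5] "under" : S
        [5,6] "the" : (PP\(PP\N))\S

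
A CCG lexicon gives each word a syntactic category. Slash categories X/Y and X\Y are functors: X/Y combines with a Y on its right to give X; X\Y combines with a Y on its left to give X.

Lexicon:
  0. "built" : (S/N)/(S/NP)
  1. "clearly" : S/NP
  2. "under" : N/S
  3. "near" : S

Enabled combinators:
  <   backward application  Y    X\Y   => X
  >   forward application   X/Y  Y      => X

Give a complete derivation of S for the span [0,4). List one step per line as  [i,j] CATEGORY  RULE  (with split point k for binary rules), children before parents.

[0,1] (S/N)/(S/NP)  lex  "built"
[1,2] S/NP  lex  "clearly"
[0,2] S/N  >  k=1
[2,3] N/S  lex  "under"
[3,4] S  lex  "near"
[2,4] N  >  k=3
[0,4] S  >  k=2

[0,4] S   >
  [0,2] S/N   >
    [0,1] "built" : (S/N)/(S/NP)
    [1,2] "clearly" : S/NP
  [2,4] N   >
    [2,3] "under" : N/S
    [3,4] "near" : S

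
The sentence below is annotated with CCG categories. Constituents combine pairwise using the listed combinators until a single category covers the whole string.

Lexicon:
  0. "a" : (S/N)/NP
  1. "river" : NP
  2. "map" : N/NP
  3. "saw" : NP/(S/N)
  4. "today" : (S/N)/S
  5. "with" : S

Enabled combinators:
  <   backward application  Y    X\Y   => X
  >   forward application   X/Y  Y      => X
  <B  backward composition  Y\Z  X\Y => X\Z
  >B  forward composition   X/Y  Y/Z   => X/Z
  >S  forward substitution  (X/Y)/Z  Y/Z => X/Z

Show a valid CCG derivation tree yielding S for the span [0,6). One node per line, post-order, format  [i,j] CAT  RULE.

[0,6] S   >
  [0,2] S/N   >
    [0,1] "a" : (S/N)/NP
    [1,2] "river" : NP
  [2,6] N   >
    [2,3] "map" : N/NP
    [3,6] NP   >
      [3,4] "saw" : NP/(S/N)
      [4,6] S/N   >
        [4,5] "today" : (S/N)/S
        [5,6] "with" : S

[0,1] (S/N)/NP  lex  "a"
[1,2] NP  lex  "river"
[0,2] S/N  >  k=1
[2,3] N/NP  lex  "map"
[3,4] NP/(S/N)  lex  "saw"
[4,5] (S/N)/S  lex  "today"
[5,6] S  lex  "with"
[4,6] S/N  >  k=5
[3,6] NP  >  k=4
[2,6] N  >  k=3
[0,6] S  >  k=2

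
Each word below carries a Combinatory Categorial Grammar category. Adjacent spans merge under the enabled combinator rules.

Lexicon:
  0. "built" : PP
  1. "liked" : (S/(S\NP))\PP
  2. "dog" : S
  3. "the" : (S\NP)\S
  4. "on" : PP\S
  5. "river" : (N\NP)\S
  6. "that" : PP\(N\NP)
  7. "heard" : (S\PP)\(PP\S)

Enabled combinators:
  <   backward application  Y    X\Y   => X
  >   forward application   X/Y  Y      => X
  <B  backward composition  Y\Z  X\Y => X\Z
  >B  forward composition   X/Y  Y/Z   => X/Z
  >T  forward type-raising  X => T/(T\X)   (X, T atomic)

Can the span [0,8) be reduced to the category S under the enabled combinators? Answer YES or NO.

[0,8] S   <
  [0,5] PP   <
    [0,4] S   >
      [0,2] S/(S\NP)   <
        [0,1] "built" : PP
        [1,2] "liked" : (S/(S\NP))\PP
      [2,4] S\NP   <
        [2,3] "dog" : S
        [3,4] "the" : (S\NP)\S
    [4,5] "on" : PP\S
  [5,8] S\PP   <
    [5,7] PP\S   <B
      [5,6] "river" : (N\NP)\S
      [6,7] "that" : PP\(N\NP)
    [7,8] "heard" : (S\PP)\(PP\S)

YES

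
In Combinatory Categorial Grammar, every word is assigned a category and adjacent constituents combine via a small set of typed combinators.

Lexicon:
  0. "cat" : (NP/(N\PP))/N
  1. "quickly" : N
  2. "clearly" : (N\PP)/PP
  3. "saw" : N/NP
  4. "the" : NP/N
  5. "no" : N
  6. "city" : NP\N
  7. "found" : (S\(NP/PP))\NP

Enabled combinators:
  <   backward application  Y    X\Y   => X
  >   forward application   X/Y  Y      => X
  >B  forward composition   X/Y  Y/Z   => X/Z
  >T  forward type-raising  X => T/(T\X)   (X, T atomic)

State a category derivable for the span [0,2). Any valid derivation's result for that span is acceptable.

[0,8] S   <
  [0,3] NP/PP   >B
    [0,2] NP/(N\PP)   >
      [0,1] "cat" : (NP/(N\PP))/N
      [1,2] "quickly" : N
    [2,3] "clearly" : (N\PP)/PP
  [3,8] S\(NP/PP)   <
    [3,7] NP   <
      [3,6] N   >
        [3,4] "saw" : N/NP
        [4,6] NP   >
          [4,5] "the" : NP/N
          [5,6] "no" : N
      [6,7] "city" : NP\N
    [7,8] "found" : (S\(NP/PP))\NP

NP/(N\PP)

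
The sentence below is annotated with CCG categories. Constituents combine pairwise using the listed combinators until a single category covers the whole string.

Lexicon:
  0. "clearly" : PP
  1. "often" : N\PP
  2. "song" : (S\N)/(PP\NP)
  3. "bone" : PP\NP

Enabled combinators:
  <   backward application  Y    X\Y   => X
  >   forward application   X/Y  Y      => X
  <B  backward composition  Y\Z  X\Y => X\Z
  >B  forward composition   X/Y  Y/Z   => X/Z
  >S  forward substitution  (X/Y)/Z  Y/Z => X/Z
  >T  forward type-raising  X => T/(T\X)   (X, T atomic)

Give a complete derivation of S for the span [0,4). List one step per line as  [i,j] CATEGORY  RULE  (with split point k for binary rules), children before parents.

[0,1] PP  lex  "clearly"
[0,1] N/(N\PP)  >T
[1,2] N\PP  lex  "often"
[0,2] N  >  k=1
[2,3] (S\N)/(PP\NP)  lex  "song"
[3,4] PP\NP  lex  "bone"
[2,4] S\N  >  k=3
[0,4] S  <  k=2

[0,4] S   <
  [0,2] N   >
    [0,1] N/(N\PP)   >T
      [0,1] "clearly" : PP
    [1,2] "often" : N\PP
  [2,4] S\N   >
    [2,3] "song" : (S\N)/(PP\NP)
    [3,4] "bone" : PP\NP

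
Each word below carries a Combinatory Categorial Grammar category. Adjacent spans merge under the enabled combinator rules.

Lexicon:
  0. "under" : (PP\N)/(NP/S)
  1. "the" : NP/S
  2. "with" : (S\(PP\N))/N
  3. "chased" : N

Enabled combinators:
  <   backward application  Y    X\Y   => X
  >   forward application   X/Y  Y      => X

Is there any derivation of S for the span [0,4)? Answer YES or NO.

[0,4] S   <
  [0,2] PP\N   >
    [0,1] "under" : (PP\N)/(NP/S)
    [1,2] "the" : NP/S
  [2,4] S\(PP\N)   >
    [2,3] "with" : (S\(PP\N))/N
    [3,4] "chased" : N

YES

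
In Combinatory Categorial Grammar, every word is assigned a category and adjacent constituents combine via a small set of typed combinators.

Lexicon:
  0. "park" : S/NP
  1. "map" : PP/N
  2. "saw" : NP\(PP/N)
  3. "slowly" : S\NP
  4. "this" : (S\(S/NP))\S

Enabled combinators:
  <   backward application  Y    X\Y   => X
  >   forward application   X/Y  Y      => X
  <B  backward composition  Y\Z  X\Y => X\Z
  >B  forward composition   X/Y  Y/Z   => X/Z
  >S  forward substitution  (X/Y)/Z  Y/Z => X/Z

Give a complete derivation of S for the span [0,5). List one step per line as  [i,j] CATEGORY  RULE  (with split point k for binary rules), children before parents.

[0,1] S/NP  lex  "park"
[1,2] PP/N  lex  "map"
[2,3] NP\(PP/N)  lex  "saw"
[1,3] NP  <  k=2
[3,4] S\NP  lex  "slowly"
[1,4] S  <  k=3
[4,5] (S\(S/NP))\S  lex  "this"
[1,5] S\(S/NP)  <  k=4
[0,5] S  <  k=1

[0,5] S   <
  [0,1] "park" : S/NP
  [1,5] S\(S/NP)   <
    [1,4] S   <
      [1,3] NP   <
        [1,2] "map" : PP/N
        [2,3] "saw" : NP\(PP/N)
      [3,4] "slowly" : S\NP
    [4,5] "this" : (S\(S/NP))\S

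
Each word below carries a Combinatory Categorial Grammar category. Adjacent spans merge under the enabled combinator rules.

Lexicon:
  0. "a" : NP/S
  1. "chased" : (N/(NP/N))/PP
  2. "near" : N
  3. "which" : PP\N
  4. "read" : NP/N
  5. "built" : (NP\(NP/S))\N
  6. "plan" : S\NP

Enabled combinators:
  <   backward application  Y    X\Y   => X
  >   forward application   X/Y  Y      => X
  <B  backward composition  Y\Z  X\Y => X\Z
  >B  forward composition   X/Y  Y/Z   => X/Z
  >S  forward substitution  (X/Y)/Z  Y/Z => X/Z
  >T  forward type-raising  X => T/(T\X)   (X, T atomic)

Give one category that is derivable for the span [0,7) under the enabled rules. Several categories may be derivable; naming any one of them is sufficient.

[0,7] S   <
  [0,6] NP   <
    [0,1] "a" : NP/S
    [1,6] NP\(NP/S)   <
      [1,5] N   >
        [1,4] N/(NP/N)   >
          [1,2] "chased" : (N/(NP/N))/PP
          [2,4] PP   <
            [2,3] "near" : N
            [3,4] "which" : PP\N
        [4,5] "read" : NP/N
      [5,6] "built" : (NP\(NP/S))\N
  [6,7] "plan" : S\NP

S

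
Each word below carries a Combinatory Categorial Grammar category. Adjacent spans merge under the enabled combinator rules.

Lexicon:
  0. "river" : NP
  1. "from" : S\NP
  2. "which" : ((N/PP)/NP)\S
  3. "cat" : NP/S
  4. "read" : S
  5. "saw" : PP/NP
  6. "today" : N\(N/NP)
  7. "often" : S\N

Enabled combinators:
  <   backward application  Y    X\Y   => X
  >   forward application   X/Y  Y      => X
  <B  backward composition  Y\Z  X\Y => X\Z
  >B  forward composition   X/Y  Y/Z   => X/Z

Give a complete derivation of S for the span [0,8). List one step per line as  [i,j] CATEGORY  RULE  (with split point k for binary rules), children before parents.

[0,8] S   <
  [0,7] N   <
    [0,6] N/NP   >B
      [0,5] N/PP   >
        [0,3] (N/PP)/NP   <
          [0,2] S   <
            [0,1] "river" : NP
            [1,2] "from" : S\NP
          [2,3] "which" : ((N/PP)/NP)\S
        [3,5] NP   >
          [3,4] "cat" : NP/S
          [4,5] "read" : S
      [5,6] "saw" : PP/NP
    [6,7] "today" : N\(N/NP)
  [7,8] "often" : S\N

[0,1] NP  lex  "river"
[1,2] S\NP  lex  "from"
[0,2] S  <  k=1
[2,3] ((N/PP)/NP)\S  lex  "which"
[0,3] (N/PP)/NP  <  k=2
[3,4] NP/S  lex  "cat"
[4,5] S  lex  "read"
[3,5] NP  >  k=4
[0,5] N/PP  >  k=3
[5,6] PP/NP  lex  "saw"
[0,6] N/NP  >B  k=5
[6,7] N\(N/NP)  lex  "today"
[0,7] N  <  k=6
[7,8] S\N  lex  "often"
[0,8] S  <  k=7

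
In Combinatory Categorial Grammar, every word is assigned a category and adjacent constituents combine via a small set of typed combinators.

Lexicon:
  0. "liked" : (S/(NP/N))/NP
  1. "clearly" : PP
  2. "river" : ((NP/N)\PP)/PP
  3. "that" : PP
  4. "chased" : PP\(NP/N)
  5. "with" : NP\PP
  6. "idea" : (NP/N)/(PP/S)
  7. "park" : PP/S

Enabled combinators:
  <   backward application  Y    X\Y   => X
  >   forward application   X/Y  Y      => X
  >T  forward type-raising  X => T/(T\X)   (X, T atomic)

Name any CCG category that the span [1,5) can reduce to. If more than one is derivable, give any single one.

PP

[0,8] S   >
  [0,6] S/(NP/N)   >
    [0,1] "liked" : (S/(NP/N))/NP
    [1,6] NP   <
      [1,5] PP   <
        [1,4] NP/N   <
          [1,2] "clearly" : PP
          [2,4] (NP/N)\PP   >
            [2,3] "river" : ((NP/N)\PP)/PP
            [3,4] "that" : PP
        [4,5] "chased" : PP\(NP/N)
      [5,6] "with" : NP\PP
  [6,8] NP/N   >
    [6,7] "idea" : (NP/N)/(PP/S)
    [7,8] "park" : PP/S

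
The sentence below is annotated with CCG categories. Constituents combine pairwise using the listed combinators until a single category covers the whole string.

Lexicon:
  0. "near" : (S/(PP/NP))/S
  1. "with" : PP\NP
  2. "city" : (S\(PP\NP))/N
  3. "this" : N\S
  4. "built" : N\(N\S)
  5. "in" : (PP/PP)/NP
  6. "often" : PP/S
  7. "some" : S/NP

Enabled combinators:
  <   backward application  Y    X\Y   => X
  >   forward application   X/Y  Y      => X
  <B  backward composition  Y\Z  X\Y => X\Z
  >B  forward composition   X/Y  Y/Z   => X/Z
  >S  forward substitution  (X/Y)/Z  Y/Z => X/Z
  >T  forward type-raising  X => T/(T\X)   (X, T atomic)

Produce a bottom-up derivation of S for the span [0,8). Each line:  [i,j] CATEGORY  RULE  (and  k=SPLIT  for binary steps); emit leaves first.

[0,1] (S/(PP/NP))/S  lex  "near"
[1,2] PP\NP  lex  "with"
[2,3] (S\(PP\NP))/N  lex  "city"
[3,4] N\S  lex  "this"
[4,5] N\(N\S)  lex  "built"
[3,5] N  <  k=4
[2,5] S\(PP\NP)  >  k=3
[1,5] S  <  k=2
[0,5] S/(PP/NP)  >  k=1
[5,6] (PP/PP)/NP  lex  "in"
[6,7] PP/S  lex  "often"
[7,8] S/NP  lex  "some"
[6,8] PP/NP  >B  k=7
[5,8] PP/NP  >S  k=6
[0,8] S  >  k=5

[0,8] S   >
  [0,5] S/(PP/NP)   >
    [0,1] "near" : (S/(PP/NP))/S
    [1,5] S   <
      [1,2] "with" : PP\NP
      [2,5] S\(PP\NP)   >
        [2,3] "city" : (S\(PP\NP))/N
        [3,5] N   <
          [3,4] "this" : N\S
          [4,5] "built" : N\(N\S)
  [5,8] PP/NP   >S
    [5,6] "in" : (PP/PP)/NP
    [6,8] PP/NP   >B
      [6,7] "often" : PP/S
      [7,8] "some" : S/NP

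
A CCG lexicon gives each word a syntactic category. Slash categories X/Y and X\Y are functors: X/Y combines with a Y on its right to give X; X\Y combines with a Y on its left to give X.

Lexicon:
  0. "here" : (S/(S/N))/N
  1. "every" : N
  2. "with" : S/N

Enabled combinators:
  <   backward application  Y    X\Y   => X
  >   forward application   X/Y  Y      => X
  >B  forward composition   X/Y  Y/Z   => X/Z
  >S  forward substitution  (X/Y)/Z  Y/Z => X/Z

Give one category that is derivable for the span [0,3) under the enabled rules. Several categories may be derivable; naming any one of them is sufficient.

S

[0,3] S   >
  [0,2] S/(S/N)   >
    [0,1] "here" : (S/(S/N))/N
    [1,2] "every" : N
  [2,3] "with" : S/N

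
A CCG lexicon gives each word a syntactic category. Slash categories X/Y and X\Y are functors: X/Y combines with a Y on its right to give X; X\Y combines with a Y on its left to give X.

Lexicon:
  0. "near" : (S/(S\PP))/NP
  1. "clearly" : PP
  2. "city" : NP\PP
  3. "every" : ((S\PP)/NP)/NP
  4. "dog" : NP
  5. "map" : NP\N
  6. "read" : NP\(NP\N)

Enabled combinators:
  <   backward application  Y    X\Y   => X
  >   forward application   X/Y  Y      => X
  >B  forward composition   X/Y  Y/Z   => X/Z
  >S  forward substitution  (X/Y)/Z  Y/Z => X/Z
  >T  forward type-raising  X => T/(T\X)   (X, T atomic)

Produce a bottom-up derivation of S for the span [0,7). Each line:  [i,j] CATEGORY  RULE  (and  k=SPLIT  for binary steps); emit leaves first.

[0,1] (S/(S\PP))/NP  lex  "near"
[1,2] PP  lex  "clearly"
[2,3] NP\PP  lex  "city"
[1,3] NP  <  k=2
[0,3] S/(S\PP)  >  k=1
[3,4] ((S\PP)/NP)/NP  lex  "every"
[4,5] NP  lex  "dog"
[3,5] (S\PP)/NP  >  k=4
[5,6] NP\N  lex  "map"
[6,7] NP\(NP\N)  lex  "read"
[5,7] NP  <  k=6
[3,7] S\PP  >  k=5
[0,7] S  >  k=3

[0,7] S   >
  [0,3] S/(S\PP)   >
    [0,1] "near" : (S/(S\PP))/NP
    [1,3] NP   <
      [1,2] "clearly" : PP
      [2,3] "city" : NP\PP
  [3,7] S\PP   >
    [3,5] (S\PP)/NP   >
      [3,4] "every" : ((S\PP)/NP)/NP
      [4,5] "dog" : NP
    [5,7] NP   <
      [5,6] "map" : NP\N
      [6,7] "read" : NP\(NP\N)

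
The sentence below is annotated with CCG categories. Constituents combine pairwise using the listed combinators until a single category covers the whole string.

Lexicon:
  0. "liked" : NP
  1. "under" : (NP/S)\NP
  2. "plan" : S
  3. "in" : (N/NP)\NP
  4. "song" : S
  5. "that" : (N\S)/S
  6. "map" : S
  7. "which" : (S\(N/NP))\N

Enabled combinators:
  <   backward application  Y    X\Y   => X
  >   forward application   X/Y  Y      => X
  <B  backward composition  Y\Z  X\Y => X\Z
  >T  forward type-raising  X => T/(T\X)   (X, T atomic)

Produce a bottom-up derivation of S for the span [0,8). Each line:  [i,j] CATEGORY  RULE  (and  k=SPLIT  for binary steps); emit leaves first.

[0,1] NP  lex  "liked"
[1,2] (NP/S)\NP  lex  "under"
[0,2] NP/S  <  k=1
[2,3] S  lex  "plan"
[0,3] NP  >  k=2
[3,4] (N/NP)\NP  lex  "in"
[0,4] N/NP  <  k=3
[4,5] S  lex  "song"
[4,5] N/(N\S)  >T
[5,6] (N\S)/S  lex  "that"
[6,7] S  lex  "map"
[5,7] N\S  >  k=6
[4,7] N  >  k=5
[7,8] (S\(N/NP))\N  lex  "which"
[4,8] S\(N/NP)  <  k=7
[0,8] S  <  k=4

[0,8] S   <
  [0,4] N/NP   <
    [0,3] NP   >
      [0,2] NP/S   <
        [0,1] "liked" : NP
        [1,2] "under" : (NP/S)\NP
      [2,3] "plan" : S
    [3,4] "in" : (N/NP)\NP
  [4,8] S\(N/NP)   <
    [4,7] N   >
      [4,5] N/(N\S)   >T
        [4,5] "song" : S
      [5,7] N\S   >
        [5,6] "that" : (N\S)/S
        [6,7] "map" : S
    [7,8] "which" : (S\(N/NP))\N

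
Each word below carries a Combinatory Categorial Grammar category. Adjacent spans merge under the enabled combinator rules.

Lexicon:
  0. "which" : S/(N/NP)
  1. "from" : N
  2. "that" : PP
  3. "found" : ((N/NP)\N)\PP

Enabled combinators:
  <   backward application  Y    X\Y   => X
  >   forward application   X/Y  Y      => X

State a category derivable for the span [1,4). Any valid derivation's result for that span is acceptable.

N/NP

[0,4] S   >
  [0,1] "which" : S/(N/NP)
  [1,4] N/NP   <
    [1,2] "from" : N
    [2,4] (N/NP)\N   <
      [2,3] "that" : PP
      [3,4] "found" : ((N/NP)\N)\PP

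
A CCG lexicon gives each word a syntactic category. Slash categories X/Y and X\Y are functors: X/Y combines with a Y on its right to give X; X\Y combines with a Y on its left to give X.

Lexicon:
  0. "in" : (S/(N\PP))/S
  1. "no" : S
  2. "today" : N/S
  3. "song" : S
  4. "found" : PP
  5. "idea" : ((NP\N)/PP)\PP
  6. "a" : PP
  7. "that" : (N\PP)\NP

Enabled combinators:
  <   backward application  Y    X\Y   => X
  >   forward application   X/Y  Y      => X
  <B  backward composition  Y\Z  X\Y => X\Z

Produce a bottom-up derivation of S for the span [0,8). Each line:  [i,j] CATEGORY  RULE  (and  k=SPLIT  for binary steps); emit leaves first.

[0,8] S   >
  [0,2] S/(N\PP)   >
    [0,1] "in" : (S/(N\PP))/S
    [1,2] "no" : S
  [2,8] N\PP   <
    [2,7] NP   <
      [2,4] N   >
        [2,3] "today" : N/S
        [3,4] "song" : S
      [4,7] NP\N   >
        [4,6] (NP\N)/PP   <
          [4,5] "found" : PP
          [5,6] "idea" : ((NP\N)/PP)\PP
        [6,7] "a" : PP
    [7,8] "that" : (N\PP)\NP

[0,1] (S/(N\PP))/S  lex  "in"
[1,2] S  lex  "no"
[0,2] S/(N\PP)  >  k=1
[2,3] N/S  lex  "today"
[3,4] S  lex  "song"
[2,4] N  >  k=3
[4,5] PP  lex  "found"
[5,6] ((NP\N)/PP)\PP  lex  "idea"
[4,6] (NP\N)/PP  <  k=5
[6,7] PP  lex  "a"
[4,7] NP\N  >  k=6
[2,7] NP  <  k=4
[7,8] (N\PP)\NP  lex  "that"
[2,8] N\PP  <  k=7
[0,8] S  >  k=2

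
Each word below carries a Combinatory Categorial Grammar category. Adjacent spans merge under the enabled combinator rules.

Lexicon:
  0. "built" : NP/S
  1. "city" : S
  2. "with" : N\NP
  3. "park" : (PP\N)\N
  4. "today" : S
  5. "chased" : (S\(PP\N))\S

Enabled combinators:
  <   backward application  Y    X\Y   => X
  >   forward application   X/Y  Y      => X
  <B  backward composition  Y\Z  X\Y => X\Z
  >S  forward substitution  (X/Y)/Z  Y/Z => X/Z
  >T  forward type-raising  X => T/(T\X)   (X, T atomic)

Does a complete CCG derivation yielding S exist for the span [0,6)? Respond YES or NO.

[0,6] S   <
  [0,2] NP   >
    [0,1] "built" : NP/S
    [1,2] "city" : S
  [2,6] S\NP   <B
    [2,3] "with" : N\NP
    [3,6] S\N   <B
      [3,4] "park" : (PP\N)\N
      [4,6] S\(PP\N)   <
        [4,5] "today" : S
        [5,6] "chased" : (S\(PP\N))\S

YES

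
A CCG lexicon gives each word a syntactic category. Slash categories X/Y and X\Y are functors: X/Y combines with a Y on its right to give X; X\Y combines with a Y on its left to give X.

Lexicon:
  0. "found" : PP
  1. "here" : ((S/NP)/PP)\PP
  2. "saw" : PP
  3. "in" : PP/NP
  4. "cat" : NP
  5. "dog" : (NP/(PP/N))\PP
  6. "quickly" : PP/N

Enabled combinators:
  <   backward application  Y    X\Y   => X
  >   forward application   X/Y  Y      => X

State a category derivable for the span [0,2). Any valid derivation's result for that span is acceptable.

[0,7] S   >
  [0,3] S/NP   >
    [0,2] (S/NP)/PP   <
      [0,1] "found" : PP
      [1,2] "here" : ((S/NP)/PP)\PP
    [2,3] "saw" : PP
  [3,7] NP   >
    [3,6] NP/(PP/N)   <
      [3,5] PP   >
        [3,4] "in" : PP/NP
        [4,5] "cat" : NP
      [5,6] "dog" : (NP/(PP/N))\PP
    [6,7] "quickly" : PP/N

(S/NP)/PP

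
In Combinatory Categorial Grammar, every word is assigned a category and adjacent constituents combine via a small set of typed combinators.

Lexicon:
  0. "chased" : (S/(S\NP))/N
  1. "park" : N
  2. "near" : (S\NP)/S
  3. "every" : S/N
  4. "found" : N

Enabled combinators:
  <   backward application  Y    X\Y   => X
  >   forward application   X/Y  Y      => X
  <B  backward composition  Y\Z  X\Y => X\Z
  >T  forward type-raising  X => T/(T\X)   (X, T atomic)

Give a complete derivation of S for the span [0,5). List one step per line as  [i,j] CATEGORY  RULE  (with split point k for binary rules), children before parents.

[0,5] S   >
  [0,2] S/(S\NP)   >
    [0,1] "chased" : (S/(S\NP))/N
    [1,2] "park" : N
  [2,5] S\NP   >
    [2,3] "near" : (S\NP)/S
    [3,5] S   >
      [3,4] "every" : S/N
      [4,5] "found" : N

[0,1] (S/(S\NP))/N  lex  "chased"
[1,2] N  lex  "park"
[0,2] S/(S\NP)  >  k=1
[2,3] (S\NP)/S  lex  "near"
[3,4] S/N  lex  "every"
[4,5] N  lex  "found"
[3,5] S  >  k=4
[2,5] S\NP  >  k=3
[0,5] S  >  k=2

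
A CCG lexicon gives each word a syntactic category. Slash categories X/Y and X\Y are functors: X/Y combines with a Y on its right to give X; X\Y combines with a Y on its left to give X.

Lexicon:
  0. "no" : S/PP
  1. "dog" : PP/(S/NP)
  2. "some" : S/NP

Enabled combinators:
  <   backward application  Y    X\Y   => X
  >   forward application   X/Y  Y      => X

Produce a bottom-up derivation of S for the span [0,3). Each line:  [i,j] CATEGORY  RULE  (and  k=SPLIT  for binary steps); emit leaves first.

[0,1] S/PP  lex  "no"
[1,2] PP/(S/NP)  lex  "dog"
[2,3] S/NP  lex  "some"
[1,3] PP  >  k=2
[0,3] S  >  k=1

[0,3] S   >
  [0,1] "no" : S/PP
  [1,3] PP   >
    [1,2] "dog" : PP/(S/NP)
    [2,3] "some" : S/NP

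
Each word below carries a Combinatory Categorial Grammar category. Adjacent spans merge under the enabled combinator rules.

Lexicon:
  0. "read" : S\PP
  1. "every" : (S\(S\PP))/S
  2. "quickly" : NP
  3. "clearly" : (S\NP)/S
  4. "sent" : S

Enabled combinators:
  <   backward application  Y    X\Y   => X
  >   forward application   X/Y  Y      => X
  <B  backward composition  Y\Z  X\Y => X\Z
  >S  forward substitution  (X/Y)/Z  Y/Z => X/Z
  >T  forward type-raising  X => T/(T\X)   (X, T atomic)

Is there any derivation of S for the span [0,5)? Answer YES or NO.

YES

[0,5] S   <
  [0,1] "read" : S\PP
  [1,5] S\(S\PP)   >
    [1,2] "every" : (S\(S\PP))/S
    [2,5] S   <
      [2,3] "quickly" : NP
      [3,5] S\NP   >
        [3,4] "clearly" : (S\NP)/S
        [4,5] "sent" : S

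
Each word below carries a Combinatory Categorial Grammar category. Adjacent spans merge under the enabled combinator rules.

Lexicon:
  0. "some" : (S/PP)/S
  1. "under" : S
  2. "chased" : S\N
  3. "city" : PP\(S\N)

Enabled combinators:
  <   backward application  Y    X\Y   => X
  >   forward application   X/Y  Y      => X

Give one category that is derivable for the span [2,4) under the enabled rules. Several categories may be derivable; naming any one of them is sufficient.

[0,4] S   >
  [0,2] S/PP   >
    [0,1] "some" : (S/PP)/S
    [1,2] "under" : S
  [2,4] PP   <
    [2,3] "chased" : S\N
    [3,4] "city" : PP\(S\N)

PP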